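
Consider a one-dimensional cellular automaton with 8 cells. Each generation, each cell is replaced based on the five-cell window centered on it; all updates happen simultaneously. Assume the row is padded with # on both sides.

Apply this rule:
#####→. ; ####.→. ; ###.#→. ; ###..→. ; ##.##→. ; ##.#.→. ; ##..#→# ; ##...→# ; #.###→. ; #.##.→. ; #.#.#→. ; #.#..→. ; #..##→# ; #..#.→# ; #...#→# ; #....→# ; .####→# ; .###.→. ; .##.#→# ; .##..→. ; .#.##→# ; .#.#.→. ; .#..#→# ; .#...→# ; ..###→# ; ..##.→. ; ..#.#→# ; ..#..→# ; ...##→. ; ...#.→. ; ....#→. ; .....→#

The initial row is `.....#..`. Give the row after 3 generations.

##.##...

generation 1: ###..###
generation 2: ...####.
generation 3: ##.##...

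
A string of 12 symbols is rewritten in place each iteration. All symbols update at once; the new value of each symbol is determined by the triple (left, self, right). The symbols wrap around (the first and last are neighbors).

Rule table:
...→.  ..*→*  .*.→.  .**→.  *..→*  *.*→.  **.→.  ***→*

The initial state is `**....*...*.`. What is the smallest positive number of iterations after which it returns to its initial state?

..*..*.*.*..
.*.**.....*.
*....*...*.*
.*..*.*.*...
*.**.....*..
....*...*.**
*..*.*.*....
.**.....*..*
...*...*.**.
..*.*.*....*
**.....*..*.
..*...*.**..
.*.*.*....*.
*.....*..*.*
.*...*.**...
*.*.*....*..
.....*..*.**
*...*.**....
.*.*....*..*
....*..*.**.
...*.**....*
*.*....*..*.
...*..*.**..
..*.**....*.
.*....*..*.*
..*..*.**...
.*.**....*..
*....*..*.*.
.*..*.**....
*.**....*...
....*..*.*.*
*..*.**.....
.**....*...*
...*..*.*.*.
..*.**.....*
**....*...*.

36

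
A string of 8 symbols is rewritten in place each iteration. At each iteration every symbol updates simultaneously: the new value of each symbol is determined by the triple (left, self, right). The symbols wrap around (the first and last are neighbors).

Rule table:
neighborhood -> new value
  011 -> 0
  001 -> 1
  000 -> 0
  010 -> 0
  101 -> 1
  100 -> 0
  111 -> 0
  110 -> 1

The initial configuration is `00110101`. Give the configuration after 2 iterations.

10101100

01011010
10101100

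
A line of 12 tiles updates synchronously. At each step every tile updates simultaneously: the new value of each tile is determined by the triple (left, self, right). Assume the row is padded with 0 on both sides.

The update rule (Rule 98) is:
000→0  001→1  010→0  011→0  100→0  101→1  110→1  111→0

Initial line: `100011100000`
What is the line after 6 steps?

010000000000

000100100000
001001000000
010010000000
100100000000
001000000000
010000000000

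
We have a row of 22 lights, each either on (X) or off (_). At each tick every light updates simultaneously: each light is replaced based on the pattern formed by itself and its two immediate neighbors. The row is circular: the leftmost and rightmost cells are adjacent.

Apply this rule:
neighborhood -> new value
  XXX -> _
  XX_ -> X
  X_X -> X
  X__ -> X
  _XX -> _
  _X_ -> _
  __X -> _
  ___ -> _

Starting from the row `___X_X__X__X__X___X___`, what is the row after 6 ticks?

__X______X_X__X__X__X_

____X_X__X__X__X___X__
_____X_X__X__X__X___X_
______X_X__X__X__X___X
X______X_X__X__X__X___
_X______X_X__X__X__X__
__X______X_X__X__X__X_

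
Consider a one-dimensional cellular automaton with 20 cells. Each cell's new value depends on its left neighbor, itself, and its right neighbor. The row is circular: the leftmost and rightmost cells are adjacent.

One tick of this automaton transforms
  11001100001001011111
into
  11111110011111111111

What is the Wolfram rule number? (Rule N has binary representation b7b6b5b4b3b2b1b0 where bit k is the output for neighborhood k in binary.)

254

position 0: 111 → 1  (bit 7 = 1)
position 1: 110 → 1  (bit 6 = 1)
position 14: 101 → 1  (bit 5 = 1)
position 2: 100 → 1  (bit 4 = 1)
position 4: 011 → 1  (bit 3 = 1)
position 10: 010 → 1  (bit 2 = 1)
position 3: 001 → 1  (bit 1 = 1)
position 7: 000 → 0  (bit 0 = 0)
bits b7..b0 = 11111110 = 254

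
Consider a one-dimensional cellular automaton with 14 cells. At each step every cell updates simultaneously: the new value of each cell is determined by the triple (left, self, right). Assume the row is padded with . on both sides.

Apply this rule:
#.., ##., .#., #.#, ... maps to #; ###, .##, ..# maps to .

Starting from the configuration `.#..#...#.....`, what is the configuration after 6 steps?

step 1: .##.###.######
step 2: ..##..##.....#
step 3: #..##..#####.#
step 4: ##..##.....###
step 5: .##..#####...#
step 6: ..##.....###.#

..##.....###.#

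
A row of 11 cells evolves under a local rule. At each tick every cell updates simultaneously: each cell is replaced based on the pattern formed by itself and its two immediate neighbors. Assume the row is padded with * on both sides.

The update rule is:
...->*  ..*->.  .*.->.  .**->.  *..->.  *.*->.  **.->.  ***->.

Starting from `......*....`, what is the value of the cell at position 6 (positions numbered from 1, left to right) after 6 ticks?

.

.****...**.
......*....  (repeats tick 0; period 2)
tick 6: ......*....
position 6 holds .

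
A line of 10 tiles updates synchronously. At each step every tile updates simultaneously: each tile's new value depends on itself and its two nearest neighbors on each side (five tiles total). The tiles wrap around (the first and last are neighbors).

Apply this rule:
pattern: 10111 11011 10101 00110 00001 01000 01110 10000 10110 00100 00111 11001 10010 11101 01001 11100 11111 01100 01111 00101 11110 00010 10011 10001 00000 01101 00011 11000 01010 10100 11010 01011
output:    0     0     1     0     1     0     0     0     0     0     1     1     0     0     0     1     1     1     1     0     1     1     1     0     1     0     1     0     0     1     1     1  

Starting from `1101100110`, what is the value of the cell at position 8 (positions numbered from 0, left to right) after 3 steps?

step 1: 0000111000
step 2: 1111101001
step 3: 1111011011
position 8 holds 1

1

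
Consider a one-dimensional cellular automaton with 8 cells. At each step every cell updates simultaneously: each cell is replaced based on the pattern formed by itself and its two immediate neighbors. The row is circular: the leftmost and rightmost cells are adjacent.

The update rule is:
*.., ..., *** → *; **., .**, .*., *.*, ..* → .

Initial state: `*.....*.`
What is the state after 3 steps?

*.....*.

step 1: .****...
step 2: ..**.***
step 3: *.....*.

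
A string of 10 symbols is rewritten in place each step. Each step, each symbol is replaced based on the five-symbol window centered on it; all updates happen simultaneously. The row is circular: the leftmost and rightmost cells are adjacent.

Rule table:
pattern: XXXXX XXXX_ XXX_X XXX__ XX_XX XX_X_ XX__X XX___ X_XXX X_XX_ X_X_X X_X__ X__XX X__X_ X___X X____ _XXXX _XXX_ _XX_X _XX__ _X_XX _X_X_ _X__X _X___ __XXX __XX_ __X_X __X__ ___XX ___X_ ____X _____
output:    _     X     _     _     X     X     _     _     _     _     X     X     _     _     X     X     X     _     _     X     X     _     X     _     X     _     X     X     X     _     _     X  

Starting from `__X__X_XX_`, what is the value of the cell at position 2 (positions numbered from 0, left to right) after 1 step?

X_XX_XX_X_
position 2 holds X

X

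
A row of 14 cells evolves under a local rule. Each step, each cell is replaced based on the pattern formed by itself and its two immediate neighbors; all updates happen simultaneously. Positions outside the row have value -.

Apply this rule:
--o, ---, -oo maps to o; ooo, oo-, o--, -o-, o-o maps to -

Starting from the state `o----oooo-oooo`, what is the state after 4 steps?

--oooo----o---
ooo----ooo--oo
o---oooo---oo-
--ooo----ooo--

--ooo----ooo--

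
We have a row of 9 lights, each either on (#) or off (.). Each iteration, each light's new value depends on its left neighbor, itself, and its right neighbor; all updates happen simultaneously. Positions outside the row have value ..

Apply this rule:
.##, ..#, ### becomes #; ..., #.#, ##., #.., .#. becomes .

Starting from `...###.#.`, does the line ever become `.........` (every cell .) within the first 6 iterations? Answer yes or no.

iteration 1: ..###....
iteration 2: .###.....
iteration 3: ###......
iteration 4: ##.......
iteration 5: #........
iteration 6: .........
all cells are . at iteration 6

yes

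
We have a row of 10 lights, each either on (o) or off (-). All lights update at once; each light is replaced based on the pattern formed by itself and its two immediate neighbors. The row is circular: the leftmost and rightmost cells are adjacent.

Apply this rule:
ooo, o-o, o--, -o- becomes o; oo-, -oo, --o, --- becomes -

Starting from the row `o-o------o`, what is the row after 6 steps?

------o-o-

step 1: -ooo------
step 2: --o-o-----
step 3: --oooo----
step 4: ---oo-o---
step 5: -----ooo--
step 6: ------o-o-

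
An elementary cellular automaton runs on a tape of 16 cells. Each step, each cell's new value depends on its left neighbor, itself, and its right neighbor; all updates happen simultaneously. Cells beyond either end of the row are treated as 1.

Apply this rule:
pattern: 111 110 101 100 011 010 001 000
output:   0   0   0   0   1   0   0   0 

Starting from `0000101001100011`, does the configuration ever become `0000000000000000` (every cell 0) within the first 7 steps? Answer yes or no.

yes

step 1: 0000000001000010
step 2: 0000000000000000
all cells are 0 at step 2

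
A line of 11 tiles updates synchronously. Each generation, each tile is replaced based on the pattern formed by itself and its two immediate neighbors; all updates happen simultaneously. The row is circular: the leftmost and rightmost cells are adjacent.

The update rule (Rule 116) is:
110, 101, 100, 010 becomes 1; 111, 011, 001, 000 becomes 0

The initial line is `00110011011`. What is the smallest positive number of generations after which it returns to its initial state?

11

10011001101
11001100110
01100110011
10110011001
11011001100
01101100110
00110110011
10011011001
11001101100
01100110110
00110011011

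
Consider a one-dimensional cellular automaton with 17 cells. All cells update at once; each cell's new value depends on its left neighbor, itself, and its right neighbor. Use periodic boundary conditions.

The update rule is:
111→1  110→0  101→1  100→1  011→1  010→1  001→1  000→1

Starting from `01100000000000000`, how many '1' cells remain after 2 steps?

16

step 1: 11011111111111111
step 2: 10111111111111111
count of 1: 16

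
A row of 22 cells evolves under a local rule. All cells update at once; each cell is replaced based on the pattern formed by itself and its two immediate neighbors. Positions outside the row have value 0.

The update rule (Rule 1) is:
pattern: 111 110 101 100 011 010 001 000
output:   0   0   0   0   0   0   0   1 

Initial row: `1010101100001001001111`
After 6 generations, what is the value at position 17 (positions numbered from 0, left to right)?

1

0000000001100000000000
1111111100001111111111
0000000001100000000000  (repeats generation 1; period 2)
generation 6: 1111111100001111111111
position 17 holds 1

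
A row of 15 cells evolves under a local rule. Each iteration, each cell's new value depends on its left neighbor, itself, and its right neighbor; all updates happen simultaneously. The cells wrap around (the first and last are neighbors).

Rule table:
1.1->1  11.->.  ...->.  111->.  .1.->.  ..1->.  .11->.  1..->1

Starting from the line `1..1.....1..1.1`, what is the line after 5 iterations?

..1..1..1.....1

.1..1.....1..1.
..1..1.....1..1
1..1..1.....1..
.1..1..1.....1.
..1..1..1.....1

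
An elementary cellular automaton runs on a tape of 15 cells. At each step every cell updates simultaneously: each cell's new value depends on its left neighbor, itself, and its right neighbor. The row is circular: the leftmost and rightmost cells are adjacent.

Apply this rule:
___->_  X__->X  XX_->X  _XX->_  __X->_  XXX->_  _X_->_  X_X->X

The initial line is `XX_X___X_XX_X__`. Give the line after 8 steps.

X_XX_X__XX_X___

_XX_X___X_XX_X_
__XX_X___X_XX_X
X__XX_X___X_XX_
_X__XX_X___X_XX
X_X__XX_X___X_X
XX_X__XX_X___X_
_XX_X__XX_X___X
X_XX_X__XX_X___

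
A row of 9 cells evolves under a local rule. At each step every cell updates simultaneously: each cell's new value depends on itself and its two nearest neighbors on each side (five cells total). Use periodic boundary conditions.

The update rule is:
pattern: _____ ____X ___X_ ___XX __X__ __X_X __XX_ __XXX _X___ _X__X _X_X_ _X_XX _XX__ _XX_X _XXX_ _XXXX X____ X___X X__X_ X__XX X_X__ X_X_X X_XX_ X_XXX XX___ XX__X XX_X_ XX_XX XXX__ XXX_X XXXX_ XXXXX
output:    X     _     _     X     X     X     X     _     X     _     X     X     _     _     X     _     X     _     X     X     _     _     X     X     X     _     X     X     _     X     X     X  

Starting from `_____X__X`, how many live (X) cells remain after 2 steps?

6

XXX__X_XX
XX__XXXX_
count of X: 6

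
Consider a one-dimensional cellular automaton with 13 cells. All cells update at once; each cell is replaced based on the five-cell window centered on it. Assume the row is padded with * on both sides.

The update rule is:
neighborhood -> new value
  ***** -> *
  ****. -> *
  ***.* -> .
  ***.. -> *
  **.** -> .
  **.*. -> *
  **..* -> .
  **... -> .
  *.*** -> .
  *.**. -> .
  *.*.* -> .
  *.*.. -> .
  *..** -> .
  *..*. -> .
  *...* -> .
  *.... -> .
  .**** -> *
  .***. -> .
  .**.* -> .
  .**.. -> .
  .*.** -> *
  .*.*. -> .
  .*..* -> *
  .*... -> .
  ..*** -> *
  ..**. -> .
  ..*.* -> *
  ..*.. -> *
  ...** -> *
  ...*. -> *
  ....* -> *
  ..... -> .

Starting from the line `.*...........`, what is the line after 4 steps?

*....********

step 1: *..........**
step 2: *........****
step 3: *......******
step 4: *....********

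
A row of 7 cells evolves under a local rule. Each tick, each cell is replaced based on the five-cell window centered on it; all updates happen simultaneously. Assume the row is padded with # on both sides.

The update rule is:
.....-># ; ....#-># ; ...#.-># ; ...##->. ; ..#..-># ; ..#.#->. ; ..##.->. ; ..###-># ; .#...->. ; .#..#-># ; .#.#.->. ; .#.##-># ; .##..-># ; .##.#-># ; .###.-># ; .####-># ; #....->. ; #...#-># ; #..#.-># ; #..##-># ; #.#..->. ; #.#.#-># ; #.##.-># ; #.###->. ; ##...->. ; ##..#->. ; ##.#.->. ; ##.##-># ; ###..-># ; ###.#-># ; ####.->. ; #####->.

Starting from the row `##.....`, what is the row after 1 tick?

.#..##.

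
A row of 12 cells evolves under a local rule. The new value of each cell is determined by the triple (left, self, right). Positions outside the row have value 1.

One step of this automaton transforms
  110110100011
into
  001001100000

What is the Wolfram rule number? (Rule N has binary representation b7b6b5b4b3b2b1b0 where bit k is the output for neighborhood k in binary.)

position 0: 111 → 0  (bit 7 = 0)
position 1: 110 → 0  (bit 6 = 0)
position 2: 101 → 1  (bit 5 = 1)
position 7: 100 → 0  (bit 4 = 0)
position 3: 011 → 0  (bit 3 = 0)
position 6: 010 → 1  (bit 2 = 1)
position 9: 001 → 0  (bit 1 = 0)
position 8: 000 → 0  (bit 0 = 0)
bits b7..b0 = 00100100 = 36

36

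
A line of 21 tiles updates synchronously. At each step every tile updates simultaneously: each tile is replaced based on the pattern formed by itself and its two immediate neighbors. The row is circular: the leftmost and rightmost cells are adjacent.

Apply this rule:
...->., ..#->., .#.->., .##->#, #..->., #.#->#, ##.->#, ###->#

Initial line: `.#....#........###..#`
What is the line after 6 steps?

step 1: #..............###...
step 2: ...............###...
step 3: ...............###...  (fixed point — unchanged through step 6)

...............###...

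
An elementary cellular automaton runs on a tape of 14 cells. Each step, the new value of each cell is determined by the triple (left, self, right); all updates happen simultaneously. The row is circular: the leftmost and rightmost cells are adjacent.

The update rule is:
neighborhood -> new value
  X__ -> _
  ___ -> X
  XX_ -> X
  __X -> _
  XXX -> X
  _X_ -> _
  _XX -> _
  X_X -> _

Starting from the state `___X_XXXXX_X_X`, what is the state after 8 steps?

_X____XXXX____
___XX__XXX_XXX
_X__X___XX__XX
______X__X___X
_XXXX______X__
__XXX_XXXX___X
___XX__XXX_X__
XX__X___XX___X

XX__X___XX___X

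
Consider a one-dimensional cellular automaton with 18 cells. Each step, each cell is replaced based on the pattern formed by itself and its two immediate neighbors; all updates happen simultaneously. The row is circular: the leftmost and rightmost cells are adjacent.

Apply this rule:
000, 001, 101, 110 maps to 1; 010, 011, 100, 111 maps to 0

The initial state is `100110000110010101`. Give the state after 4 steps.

010100101011010101

step 1: 101010111010101010
step 2: 010101001101010101
step 3: 101010010110101010
step 4: 010100101011010101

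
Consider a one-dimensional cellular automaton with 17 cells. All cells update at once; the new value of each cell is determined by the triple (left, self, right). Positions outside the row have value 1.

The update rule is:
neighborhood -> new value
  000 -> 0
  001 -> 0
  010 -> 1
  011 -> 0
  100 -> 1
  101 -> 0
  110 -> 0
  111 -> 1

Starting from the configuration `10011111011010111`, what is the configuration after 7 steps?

01011001100110000

01001110000010011
01100101000011001
00010101100000100
10010100010000110
01010110011000000
01010001000100000
01011001100110000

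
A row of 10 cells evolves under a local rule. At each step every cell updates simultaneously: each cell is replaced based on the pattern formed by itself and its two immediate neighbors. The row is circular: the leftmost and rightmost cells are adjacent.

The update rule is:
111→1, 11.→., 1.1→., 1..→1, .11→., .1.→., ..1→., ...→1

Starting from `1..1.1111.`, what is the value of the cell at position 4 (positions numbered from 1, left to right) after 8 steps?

.1....11..
..111...11
1..1.11...
.1.....11.
..1111...1
1..11.11..
.1......1.
..11111..1
position 4 holds 1

1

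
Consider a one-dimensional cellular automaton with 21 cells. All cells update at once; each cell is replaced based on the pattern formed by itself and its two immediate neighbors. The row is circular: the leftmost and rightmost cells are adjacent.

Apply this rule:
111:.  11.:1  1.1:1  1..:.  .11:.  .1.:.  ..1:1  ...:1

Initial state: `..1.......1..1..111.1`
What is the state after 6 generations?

.1..111111..1..1..11.
1..1.....1.1..1..1.1.
..1..1111.1..1..1.1.1
.1..1...11..1..1.1.1.
1..1..11.1.1..1.1.1..
..1..1.11.1..1.1.1..1

..1..1.11.1..1.1.1..1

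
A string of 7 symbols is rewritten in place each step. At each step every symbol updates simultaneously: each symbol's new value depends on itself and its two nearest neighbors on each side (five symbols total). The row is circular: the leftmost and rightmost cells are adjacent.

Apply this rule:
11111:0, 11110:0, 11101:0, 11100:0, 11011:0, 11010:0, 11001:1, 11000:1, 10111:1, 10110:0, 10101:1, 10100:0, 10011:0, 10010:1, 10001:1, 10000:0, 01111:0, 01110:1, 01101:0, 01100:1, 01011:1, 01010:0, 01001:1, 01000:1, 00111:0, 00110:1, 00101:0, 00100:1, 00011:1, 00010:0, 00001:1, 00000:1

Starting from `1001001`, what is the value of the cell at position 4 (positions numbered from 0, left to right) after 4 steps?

0

1111101
0000001
1011101
0011000
position 4 holds 0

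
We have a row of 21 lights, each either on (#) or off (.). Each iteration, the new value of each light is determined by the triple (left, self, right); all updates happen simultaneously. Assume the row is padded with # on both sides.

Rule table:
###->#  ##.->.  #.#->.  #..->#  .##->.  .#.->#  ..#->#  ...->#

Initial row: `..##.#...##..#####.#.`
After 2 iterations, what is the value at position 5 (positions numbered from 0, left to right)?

.

##...####..##.###..#.
#.###.##.##....#.###.
position 5 holds .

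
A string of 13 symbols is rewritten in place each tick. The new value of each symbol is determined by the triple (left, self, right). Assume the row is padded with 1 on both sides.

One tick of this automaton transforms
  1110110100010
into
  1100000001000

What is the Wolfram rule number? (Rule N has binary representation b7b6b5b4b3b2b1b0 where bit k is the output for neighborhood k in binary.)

129

position 0: 111 → 1  (bit 7 = 1)
position 2: 110 → 0  (bit 6 = 0)
position 3: 101 → 0  (bit 5 = 0)
position 8: 100 → 0  (bit 4 = 0)
position 4: 011 → 0  (bit 3 = 0)
position 7: 010 → 0  (bit 2 = 0)
position 10: 001 → 0  (bit 1 = 0)
position 9: 000 → 1  (bit 0 = 1)
bits b7..b0 = 10000001 = 129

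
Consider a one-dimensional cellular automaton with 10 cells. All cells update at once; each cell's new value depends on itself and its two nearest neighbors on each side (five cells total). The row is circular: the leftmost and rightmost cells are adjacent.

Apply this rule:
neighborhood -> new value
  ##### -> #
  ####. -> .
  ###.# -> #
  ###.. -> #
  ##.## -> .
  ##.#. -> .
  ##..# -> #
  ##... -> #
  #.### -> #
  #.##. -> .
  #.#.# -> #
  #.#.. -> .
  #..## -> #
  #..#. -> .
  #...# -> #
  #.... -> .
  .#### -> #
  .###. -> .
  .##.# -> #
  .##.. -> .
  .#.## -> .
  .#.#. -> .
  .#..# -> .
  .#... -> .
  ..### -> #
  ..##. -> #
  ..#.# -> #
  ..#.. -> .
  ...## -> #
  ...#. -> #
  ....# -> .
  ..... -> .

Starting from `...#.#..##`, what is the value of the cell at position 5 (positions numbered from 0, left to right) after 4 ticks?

.

####...##.
##.######.
.#.####.#.
.#.##.#...
position 5 holds .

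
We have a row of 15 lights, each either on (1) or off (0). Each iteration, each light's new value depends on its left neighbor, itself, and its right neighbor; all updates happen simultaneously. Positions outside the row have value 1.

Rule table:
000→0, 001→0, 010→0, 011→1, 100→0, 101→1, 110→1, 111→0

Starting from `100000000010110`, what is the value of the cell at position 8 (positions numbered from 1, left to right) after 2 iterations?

0

100000000001111
100000000001000
position 8 holds 0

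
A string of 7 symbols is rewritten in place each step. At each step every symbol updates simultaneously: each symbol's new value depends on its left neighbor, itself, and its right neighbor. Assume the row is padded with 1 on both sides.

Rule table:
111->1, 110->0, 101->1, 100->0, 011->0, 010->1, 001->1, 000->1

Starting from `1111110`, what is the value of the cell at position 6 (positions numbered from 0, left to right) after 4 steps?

1

step 1: 1111101
step 2: 1111010
step 3: 1110111
step 4: 1101011
position 6 holds 1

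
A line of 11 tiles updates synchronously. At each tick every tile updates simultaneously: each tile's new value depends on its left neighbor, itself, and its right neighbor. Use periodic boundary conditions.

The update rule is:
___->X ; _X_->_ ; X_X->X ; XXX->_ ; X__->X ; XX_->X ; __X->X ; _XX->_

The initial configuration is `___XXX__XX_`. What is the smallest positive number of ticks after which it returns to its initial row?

tick 1: XXX__XXX_XX
tick 2: __XXX__XX__
tick 3: XX__XXX_XXX
tick 4: _XXX__XX___
tick 5: X__XXX_XXXX
tick 6: XXX__XX____
tick 7: __XXX_XXXXX
tick 8: XX__XX____X
tick 9: _XXX_XXXXX_
tick 10: X__XX____XX
tick 11: XXX_XXXXX__
tick 12: __XX____XXX
tick 13: XX_XXXXX__X
tick 14: _XX____XXX_
tick 15: X_XXXXX__XX
tick 16: XX____XXX__
tick 17: _XXXXX__XXX
tick 18: X____XXX__X
tick 19: XXXXX__XXX_
tick 20: ____XXX__XX
tick 21: XXXX__XXX_X
tick 22: ___XXX__XX_

22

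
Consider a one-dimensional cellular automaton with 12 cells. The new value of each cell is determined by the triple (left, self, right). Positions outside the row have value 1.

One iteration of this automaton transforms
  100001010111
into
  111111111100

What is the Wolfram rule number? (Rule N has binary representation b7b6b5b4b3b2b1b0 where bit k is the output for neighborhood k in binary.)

position 10: 111 → 0  (bit 7 = 0)
position 0: 110 → 1  (bit 6 = 1)
position 6: 101 → 1  (bit 5 = 1)
position 1: 100 → 1  (bit 4 = 1)
position 9: 011 → 1  (bit 3 = 1)
position 5: 010 → 1  (bit 2 = 1)
position 4: 001 → 1  (bit 1 = 1)
position 2: 000 → 1  (bit 0 = 1)
bits b7..b0 = 01111111 = 127

127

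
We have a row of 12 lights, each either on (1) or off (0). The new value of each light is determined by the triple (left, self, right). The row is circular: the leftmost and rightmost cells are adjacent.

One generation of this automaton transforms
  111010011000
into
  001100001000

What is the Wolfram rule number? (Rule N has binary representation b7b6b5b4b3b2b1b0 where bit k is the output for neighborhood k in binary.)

96

position 1: 111 → 0  (bit 7 = 0)
position 2: 110 → 1  (bit 6 = 1)
position 3: 101 → 1  (bit 5 = 1)
position 5: 100 → 0  (bit 4 = 0)
position 0: 011 → 0  (bit 3 = 0)
position 4: 010 → 0  (bit 2 = 0)
position 6: 001 → 0  (bit 1 = 0)
position 10: 000 → 0  (bit 0 = 0)
bits b7..b0 = 01100000 = 96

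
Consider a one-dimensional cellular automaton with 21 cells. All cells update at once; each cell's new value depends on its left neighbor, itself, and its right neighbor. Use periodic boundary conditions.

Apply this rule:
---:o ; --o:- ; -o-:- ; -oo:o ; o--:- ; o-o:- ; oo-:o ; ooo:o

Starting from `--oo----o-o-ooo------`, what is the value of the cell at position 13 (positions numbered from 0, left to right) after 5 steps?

o

o-oo-oo-----ooo-ooooo
o-oo-oo-ooo-ooo-ooooo
o-oo-oo-ooo-ooo-ooooo  (fixed point — unchanged through step 5)
position 13 holds o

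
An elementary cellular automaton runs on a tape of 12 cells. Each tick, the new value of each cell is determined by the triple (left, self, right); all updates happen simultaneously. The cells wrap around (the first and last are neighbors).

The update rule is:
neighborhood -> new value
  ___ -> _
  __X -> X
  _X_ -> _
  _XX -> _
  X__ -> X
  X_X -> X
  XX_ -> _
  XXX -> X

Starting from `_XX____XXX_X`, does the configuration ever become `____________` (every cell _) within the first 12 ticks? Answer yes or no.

no

tick 1: X__X__X_X_X_
tick 2: _XX_XX_X_X_X
tick 3: X__X__X_X_X_  (repeats tick 1; period 2)
tick 12: _XX_XX_X_X_X
tick 12 is _XX_XX_X_X_X, still not uniform _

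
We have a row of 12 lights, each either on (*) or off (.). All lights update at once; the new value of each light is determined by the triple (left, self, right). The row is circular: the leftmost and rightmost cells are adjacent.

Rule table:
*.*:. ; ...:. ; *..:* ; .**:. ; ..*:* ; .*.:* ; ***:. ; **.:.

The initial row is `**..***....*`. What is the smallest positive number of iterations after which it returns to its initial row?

5

..**...*..*.
.*..*.******
.****.......
*....*......
**..***....*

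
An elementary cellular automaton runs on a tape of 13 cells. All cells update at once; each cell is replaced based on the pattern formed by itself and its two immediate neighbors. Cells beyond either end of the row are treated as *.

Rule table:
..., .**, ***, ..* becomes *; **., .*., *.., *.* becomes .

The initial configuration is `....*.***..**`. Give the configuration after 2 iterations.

iteration 1: .***..**..***
iteration 2: .**..**..****

.**..**..****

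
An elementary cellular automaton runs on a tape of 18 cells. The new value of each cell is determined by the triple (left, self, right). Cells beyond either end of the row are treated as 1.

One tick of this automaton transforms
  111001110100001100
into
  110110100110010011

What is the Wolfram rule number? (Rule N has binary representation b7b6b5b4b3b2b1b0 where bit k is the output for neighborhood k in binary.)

position 0: 111 → 1  (bit 7 = 1)
position 2: 110 → 0  (bit 6 = 0)
position 8: 101 → 0  (bit 5 = 0)
position 3: 100 → 1  (bit 4 = 1)
position 5: 011 → 0  (bit 3 = 0)
position 9: 010 → 1  (bit 2 = 1)
position 4: 001 → 1  (bit 1 = 1)
position 11: 000 → 0  (bit 0 = 0)
bits b7..b0 = 10010110 = 150

150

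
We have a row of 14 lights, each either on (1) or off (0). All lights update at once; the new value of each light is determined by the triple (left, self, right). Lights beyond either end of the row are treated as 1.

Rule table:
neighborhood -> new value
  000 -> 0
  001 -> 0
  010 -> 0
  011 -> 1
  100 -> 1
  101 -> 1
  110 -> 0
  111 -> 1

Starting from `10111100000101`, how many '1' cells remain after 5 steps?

01111010000011
11110101000011
11101010100011
11010101010011
10101010101011
count of 1: 8

8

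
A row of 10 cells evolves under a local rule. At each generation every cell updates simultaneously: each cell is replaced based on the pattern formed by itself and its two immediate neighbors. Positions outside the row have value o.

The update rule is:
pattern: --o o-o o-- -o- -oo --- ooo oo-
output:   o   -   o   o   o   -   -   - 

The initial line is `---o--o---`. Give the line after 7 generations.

generation 1: o-oooooo-o
generation 2: --o------o
generation 3: oooo----oo
generation 4: ----o--oo-
generation 5: o--ooooo--
generation 6: -ooo----oo
generation 7: -o--o--oo-

-o--o--oo-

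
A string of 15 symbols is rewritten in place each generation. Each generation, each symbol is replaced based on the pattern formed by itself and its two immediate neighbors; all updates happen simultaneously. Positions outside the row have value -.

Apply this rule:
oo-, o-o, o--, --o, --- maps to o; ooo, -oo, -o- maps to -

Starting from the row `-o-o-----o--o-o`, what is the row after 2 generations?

-o-o----oo-oo-o

o-o-ooooo-oo-o-
-o-o----oo-oo-o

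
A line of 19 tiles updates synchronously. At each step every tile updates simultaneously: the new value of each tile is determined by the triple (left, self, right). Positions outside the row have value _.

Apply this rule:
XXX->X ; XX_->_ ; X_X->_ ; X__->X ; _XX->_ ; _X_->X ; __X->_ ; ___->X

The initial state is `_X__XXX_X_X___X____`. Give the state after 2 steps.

step 1: _XX__X__X_XXX_XXXXX
step 2: ___X_XX_X__X___XXX_

___X_XX_X__X___XXX_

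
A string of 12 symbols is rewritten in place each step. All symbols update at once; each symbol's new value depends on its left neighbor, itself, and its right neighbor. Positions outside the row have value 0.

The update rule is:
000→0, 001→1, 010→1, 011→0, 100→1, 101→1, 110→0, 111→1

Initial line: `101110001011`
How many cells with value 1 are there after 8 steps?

10

step 1: 110101011100
step 2: 001111101010
step 3: 010111011111
step 4: 111010101110
step 5: 010111110101
step 6: 111011101111
step 7: 010101010110
step 8: 111111111001
count of 1: 10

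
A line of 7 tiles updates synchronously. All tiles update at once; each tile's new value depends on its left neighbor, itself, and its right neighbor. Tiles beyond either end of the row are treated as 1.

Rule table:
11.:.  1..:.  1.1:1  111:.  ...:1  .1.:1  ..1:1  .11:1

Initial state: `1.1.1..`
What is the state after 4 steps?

.1111.1
11...11
...111.
.111..1

.111..1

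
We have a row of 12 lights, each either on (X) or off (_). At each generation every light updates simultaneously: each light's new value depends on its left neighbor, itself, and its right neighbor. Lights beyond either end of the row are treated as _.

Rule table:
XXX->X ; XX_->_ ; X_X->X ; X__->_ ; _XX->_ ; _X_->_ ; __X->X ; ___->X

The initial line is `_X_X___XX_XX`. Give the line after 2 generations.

_X__X___X__X

X_X__XX__X__
_X__X___X__X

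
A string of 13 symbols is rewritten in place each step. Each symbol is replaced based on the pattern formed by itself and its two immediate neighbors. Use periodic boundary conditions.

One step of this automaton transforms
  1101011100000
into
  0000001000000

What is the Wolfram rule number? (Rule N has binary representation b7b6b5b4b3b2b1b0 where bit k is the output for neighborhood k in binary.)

position 6: 111 → 1  (bit 7 = 1)
position 1: 110 → 0  (bit 6 = 0)
position 2: 101 → 0  (bit 5 = 0)
position 8: 100 → 0  (bit 4 = 0)
position 0: 011 → 0  (bit 3 = 0)
position 3: 010 → 0  (bit 2 = 0)
position 12: 001 → 0  (bit 1 = 0)
position 9: 000 → 0  (bit 0 = 0)
bits b7..b0 = 10000000 = 128

128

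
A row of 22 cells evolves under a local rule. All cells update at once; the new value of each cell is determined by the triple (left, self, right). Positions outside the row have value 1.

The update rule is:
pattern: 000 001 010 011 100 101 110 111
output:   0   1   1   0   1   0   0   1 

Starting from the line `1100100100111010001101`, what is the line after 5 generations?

1111100100011010010101

1011111111010011010000
0001111110011100011001
1010111101101010100110
0010011000001010111000
1111100100011010010101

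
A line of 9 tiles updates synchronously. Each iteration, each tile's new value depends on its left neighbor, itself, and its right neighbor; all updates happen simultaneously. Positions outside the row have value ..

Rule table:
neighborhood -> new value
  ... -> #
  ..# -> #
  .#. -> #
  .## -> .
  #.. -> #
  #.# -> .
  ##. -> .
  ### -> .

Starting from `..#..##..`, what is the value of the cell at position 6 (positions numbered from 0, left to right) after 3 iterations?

#####..##
.....##..
#####..##
position 6 holds .

.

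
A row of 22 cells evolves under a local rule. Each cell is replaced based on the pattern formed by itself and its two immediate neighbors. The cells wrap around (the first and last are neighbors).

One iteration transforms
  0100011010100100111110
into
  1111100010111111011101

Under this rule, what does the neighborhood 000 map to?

1

At position 3 the neighborhood is 000; the next row has 1 there.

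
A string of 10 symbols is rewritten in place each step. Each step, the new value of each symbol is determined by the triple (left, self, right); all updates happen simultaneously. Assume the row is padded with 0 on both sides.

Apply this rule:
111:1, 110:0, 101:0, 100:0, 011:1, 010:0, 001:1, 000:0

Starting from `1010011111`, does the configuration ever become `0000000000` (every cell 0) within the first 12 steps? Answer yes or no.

yes

step 1: 0000111110
step 2: 0001111100
step 3: 0011111000
step 4: 0111110000
step 5: 1111100000
step 6: 1111000000
step 7: 1110000000
step 8: 1100000000
step 9: 1000000000
step 10: 0000000000
all cells are 0 at step 10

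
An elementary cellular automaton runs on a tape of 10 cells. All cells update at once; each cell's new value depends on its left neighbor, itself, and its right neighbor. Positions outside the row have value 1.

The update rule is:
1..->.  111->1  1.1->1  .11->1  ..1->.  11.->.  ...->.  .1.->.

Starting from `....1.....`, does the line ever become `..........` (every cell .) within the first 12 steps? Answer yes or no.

step 1: ..........
all cells are . at step 1

yes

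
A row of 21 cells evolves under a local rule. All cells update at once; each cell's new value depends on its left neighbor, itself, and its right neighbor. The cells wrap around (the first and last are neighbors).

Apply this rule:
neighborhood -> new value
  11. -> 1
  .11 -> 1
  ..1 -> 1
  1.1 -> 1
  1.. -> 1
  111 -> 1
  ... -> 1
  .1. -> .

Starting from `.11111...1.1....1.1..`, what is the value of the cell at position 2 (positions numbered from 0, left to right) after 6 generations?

111111111.1.1111.1.11
1111111111.111111.111
111111111111111111111
111111111111111111111  (fixed point — unchanged through generation 6)
position 2 holds 1

1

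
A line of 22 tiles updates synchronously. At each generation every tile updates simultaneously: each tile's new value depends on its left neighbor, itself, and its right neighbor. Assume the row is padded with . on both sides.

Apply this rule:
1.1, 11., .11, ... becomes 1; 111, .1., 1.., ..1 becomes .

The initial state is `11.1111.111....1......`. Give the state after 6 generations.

1111..111.1.11...11111
1..1..1.11.111.1.1...1
.......11111.11.1..1..
111111.1...11111.....1
1....11..1.1...1.111..
..11.11...1..1..11.1.1

..11.11...1..1..11.1.1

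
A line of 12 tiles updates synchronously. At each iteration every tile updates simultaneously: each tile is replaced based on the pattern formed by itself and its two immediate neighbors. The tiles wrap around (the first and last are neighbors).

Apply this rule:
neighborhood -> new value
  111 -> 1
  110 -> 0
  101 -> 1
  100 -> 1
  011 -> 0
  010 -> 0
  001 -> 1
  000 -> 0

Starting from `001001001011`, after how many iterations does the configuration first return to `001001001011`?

2

iteration 1: 110110110100
iteration 2: 001001001011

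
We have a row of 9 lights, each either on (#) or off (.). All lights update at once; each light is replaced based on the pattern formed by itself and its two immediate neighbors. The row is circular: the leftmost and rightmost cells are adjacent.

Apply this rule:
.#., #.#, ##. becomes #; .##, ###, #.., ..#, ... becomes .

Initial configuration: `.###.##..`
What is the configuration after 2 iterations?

....###..

iteration 1: ...##.#..
iteration 2: ....###..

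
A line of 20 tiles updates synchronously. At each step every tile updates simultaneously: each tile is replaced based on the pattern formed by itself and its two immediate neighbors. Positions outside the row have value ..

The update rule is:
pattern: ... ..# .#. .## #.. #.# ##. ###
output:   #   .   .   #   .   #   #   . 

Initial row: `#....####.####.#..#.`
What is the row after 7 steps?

step 1: ..##.#..###..##.....
step 2: #.###...#.#..##.####
step 3: .##.#.#..#...####..#
step 4: .###.#.....#.#..#...
step 5: .#.##..###..#.....##
step 6: ..###..#.#....###.##
step 7: #.#.#...#..##.#.####

#.#.#...#..##.#.####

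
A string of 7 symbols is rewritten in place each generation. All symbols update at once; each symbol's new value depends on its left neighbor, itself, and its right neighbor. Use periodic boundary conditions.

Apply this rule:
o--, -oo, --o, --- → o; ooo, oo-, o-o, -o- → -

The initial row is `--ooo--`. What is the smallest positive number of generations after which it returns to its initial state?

ooo--oo
---ooo-
oooo--o
----ooo
ooooo--
o----oo
-ooooo-
oo----o
--ooooo
ooo----
o--oooo
-ooo---
oo--ooo
--ooo--

14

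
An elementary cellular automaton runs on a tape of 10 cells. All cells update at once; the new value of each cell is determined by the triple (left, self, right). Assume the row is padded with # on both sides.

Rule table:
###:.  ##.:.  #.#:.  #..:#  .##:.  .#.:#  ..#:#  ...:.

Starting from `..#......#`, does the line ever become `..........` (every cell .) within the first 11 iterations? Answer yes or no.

no

####....#.
....#..##.
#..####...
.##....#.#
...#..##..
#.####..##
......##..
#....#..##
.#..####..
.###....##
....#..#..
iteration 11 is ....#..#.., still not uniform .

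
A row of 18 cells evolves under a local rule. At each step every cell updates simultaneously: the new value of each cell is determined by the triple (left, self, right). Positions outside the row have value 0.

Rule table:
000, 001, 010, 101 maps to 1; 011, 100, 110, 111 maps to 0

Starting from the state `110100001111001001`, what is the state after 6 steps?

111100100001111101

step 1: 001101110000011011
step 2: 110010000111100100
step 3: 000110111000001101
step 4: 111001000011110011
step 5: 000011011100000100
step 6: 111100100001111101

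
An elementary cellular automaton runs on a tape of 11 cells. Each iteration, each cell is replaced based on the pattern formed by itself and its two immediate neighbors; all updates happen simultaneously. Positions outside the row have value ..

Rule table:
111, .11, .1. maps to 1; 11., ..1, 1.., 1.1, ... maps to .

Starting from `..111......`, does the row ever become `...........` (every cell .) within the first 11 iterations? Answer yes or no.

no

..11.......
..1........
..1........  (fixed point — unchanged through iteration 11)
iteration 11 is ..1........, still not uniform .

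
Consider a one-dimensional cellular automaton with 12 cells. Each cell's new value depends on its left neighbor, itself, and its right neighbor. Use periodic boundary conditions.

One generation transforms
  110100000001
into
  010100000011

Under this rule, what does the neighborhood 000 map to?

At position 5 the neighborhood is 000; the next row has 0 there.

0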